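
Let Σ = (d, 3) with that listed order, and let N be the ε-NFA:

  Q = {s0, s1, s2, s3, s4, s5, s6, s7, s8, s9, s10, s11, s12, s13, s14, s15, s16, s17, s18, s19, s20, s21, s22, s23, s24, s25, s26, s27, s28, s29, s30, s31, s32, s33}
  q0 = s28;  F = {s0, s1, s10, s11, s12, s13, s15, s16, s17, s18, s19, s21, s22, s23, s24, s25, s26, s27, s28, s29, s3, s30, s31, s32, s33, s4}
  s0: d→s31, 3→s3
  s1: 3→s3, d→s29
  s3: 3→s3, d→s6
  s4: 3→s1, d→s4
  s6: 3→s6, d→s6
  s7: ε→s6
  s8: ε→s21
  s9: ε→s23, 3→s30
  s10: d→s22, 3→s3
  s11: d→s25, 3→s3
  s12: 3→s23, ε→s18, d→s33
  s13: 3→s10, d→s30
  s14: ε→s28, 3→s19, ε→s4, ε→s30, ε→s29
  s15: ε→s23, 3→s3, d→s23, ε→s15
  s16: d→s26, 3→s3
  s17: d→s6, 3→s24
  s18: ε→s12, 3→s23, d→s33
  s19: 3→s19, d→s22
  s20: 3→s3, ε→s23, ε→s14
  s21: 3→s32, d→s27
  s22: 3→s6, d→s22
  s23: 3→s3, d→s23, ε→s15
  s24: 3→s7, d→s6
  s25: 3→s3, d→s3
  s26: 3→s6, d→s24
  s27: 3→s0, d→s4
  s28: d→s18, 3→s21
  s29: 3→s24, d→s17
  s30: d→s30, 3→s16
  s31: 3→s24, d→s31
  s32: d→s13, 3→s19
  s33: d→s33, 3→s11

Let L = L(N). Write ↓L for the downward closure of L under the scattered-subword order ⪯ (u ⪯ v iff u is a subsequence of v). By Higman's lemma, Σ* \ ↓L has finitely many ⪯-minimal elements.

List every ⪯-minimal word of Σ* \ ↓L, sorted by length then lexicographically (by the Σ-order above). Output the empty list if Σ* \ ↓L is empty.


Antichain: [d33d, 333d3, dd3ddd, 3d3d33].

|Q|=34, |F|=26, |δ|=71 (14 ε).
min D↑ (25 st, q0=0, F={14}): 0:d→1,3→2 1:d→3,3→4 2:d→5,3→6 3:d→3,3→7 4:d→4,3→8 5:d→9,3→10 6:d→11,3→12 7:d→13,3→8 8:d→14,3→8 9:d→9,3→15 10:d→16,3→8 11:d→17,3→18 12:d→19,3→12 13:d→8,3→8 14:d→14,3→14 15:d→20,3→8 16:d→16,3→21 17:d→17,3→22 18:d→19,3→8 19:d→19,3→14 20:d→23,3→21 21:d→14,3→14 22:d→24,3→8 23:d→14,3→21 24:d→21,3→14 [Hopcroft].
'd33d': N↓-sim [28, 24, 17, 4, 1] end={s6} rej; 4/4 deletions ∈↓L.
'333d3': |S_i|=[28, 24, 17, 9, 5, 2] end={s6,s7} ∉↓L; 5/5 deletions ∈↓L.
'dd3ddd': N↓-sim [28, 24, 18, 11, 8, 5, 1] end={s6} ∉↓L; 6/6 single-dels accept.
'3d3d33': N↓-sim [28, 24, 20, 13, 8, 3, 2] end={s6,s7} ∉↓L; 6/6 del acc.
4 words, ⪯-incomp.


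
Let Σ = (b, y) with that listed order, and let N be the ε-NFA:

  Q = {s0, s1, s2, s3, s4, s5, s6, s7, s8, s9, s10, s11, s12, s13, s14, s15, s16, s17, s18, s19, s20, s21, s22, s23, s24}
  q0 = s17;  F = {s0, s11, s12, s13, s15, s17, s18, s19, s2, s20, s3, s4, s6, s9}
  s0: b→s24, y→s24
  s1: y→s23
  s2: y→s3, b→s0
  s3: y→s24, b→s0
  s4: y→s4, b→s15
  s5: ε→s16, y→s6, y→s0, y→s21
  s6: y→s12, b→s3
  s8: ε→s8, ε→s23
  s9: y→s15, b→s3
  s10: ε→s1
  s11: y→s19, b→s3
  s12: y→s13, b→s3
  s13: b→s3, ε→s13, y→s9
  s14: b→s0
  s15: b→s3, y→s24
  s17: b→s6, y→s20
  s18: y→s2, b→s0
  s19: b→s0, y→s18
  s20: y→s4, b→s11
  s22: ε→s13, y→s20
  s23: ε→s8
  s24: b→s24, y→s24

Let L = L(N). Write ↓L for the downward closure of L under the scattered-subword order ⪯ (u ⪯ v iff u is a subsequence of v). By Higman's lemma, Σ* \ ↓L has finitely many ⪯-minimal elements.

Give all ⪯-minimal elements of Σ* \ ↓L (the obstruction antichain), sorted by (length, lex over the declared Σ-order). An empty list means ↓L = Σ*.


Antichain: [bby, bbbb, yyby, ybybb, byyyyy].

|Q|=25, |F|=14, |δ|=43 (7 ε).
min D↑ (15 st, q0=0, F={8}): 0:b→1,y→2 1:b→3,y→4 2:b→5,y→6 3:b→7,y→8 4:b→3,y→9 5:b→3,y→10 6:b→11,y→6 7:b→8,y→8 8:b→8,y→8 9:b→3,y→12 10:b→7,y→13 11:b→3,y→8 12:b→3,y→11 13:b→7,y→14 14:b→7,y→3 (ε-aug+det+¬).
'bby': |S_i|=[15, 12, 3, 1] end={s24} rej; 3/3 single-dels accept.
'bbbb': N↓-sim [15, 12, 3, 2, 1] end={s24} ∉↓L; 4/4 deletions ∈↓L.
'yyby': N↓-sim [15, 13, 10, 4, 1] end={s24} — reject; 4/4 deletions ∈↓L.
'ybybb': run [15, 13, 8, 6, 2, 1] end={s24} rej; 5/5 del acc.
'byyyyy': run [15, 12, 10, 8, 6, 4, 1] end={s24} rej; 6/6 deletions ∈↓L.
5 obstructions.


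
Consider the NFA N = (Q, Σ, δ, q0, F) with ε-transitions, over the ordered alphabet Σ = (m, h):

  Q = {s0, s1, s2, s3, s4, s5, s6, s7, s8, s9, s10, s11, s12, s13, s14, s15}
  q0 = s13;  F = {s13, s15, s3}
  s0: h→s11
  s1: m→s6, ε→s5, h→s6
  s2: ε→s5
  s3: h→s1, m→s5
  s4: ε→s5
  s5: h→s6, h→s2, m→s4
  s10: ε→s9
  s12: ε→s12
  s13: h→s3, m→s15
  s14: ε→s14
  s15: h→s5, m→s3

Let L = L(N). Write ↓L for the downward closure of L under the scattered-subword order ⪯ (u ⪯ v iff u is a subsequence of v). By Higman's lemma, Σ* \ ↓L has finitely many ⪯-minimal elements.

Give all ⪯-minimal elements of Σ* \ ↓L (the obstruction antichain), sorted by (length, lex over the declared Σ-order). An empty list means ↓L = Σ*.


|Q|=16, |F|=3, |δ|=18 (6 ε).
min D↑ (4 st, q0=0, F={3}): 0:m→1,h→2 1:m→2,h→3 2:m→3,h→3 3:m→3,h→3 (ε-aug+det+¬).
'mh': run [8, 7, 5] end={s1,s2,s4,s5,s6} — reject; 2/2 deletions ∈↓L.
'hm': |S_i|=[8, 6, 4] end={s2,s4,s5,s6} ∉↓L; 2/2 del acc.
'hh': |S_i|=[8, 6, 5] end={s1,s2,s4,s5,s6} — reject; 2/2 single-dels accept.
'mmm': N↓-sim [8, 7, 6, 4] end={s2,s4,s5,s6} rej; 3/3 del acc.
4 minimals (antichain).

min(Σ*\↓L) = [mh, hm, hh, mmm].


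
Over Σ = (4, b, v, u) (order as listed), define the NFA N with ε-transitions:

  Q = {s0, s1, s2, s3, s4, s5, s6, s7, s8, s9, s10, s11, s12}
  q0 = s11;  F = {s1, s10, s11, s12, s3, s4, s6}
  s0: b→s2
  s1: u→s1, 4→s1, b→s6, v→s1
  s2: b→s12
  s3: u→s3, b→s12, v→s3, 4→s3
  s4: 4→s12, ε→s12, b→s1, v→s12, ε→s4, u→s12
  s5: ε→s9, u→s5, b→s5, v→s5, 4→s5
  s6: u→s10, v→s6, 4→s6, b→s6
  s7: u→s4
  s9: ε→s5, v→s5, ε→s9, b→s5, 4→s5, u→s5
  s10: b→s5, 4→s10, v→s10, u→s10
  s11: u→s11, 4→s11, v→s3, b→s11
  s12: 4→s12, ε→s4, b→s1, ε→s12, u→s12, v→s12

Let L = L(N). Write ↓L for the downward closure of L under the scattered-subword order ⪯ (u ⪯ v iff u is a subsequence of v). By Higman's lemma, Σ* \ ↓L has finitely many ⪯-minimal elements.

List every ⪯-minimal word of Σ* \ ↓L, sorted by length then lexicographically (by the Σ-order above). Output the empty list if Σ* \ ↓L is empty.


|Q|=13, |F|=7, |δ|=46 (7 ε).
min D↑ (7 st, q0=0, F={6}): 0:4→0,b→0,v→1,u→0 1:4→1,b→2,v→1,u→1 2:4→2,b→3,v→2,u→2 3:4→3,b→4,v→3,u→3 4:4→4,b→4,v→4,u→5 5:4→5,b→6,v→5,u→5 6:4→6,b→6,v→6,u→6 [Hopcroft].
'vbbbub': run [9, 8, 7, 5, 4, 3, 2] end={s5,s9} rej; 6/6 single-dels accept.
1 words, ⪯-incomp.

min(Σ*\↓L) = [vbbbub].


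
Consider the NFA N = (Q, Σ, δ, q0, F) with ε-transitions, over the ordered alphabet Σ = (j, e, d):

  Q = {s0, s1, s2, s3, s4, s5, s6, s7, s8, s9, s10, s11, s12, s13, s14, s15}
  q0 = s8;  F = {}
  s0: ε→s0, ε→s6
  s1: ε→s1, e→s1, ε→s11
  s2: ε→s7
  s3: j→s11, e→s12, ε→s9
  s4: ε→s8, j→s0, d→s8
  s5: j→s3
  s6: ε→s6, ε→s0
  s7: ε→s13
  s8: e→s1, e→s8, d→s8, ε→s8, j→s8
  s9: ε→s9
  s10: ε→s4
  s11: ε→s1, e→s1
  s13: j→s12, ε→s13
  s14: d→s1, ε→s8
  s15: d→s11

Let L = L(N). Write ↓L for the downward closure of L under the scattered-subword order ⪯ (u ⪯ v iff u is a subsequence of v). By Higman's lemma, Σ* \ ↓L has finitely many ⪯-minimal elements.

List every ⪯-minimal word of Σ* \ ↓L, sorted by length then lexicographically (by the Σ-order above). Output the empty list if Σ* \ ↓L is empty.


min(Σ*\↓L) = [ε].

|Q|=16, |F|=0, |δ|=30 (16 ε).
min D↑ (1 st, q0=0, F={0}): 0:j→0,e→0,d→0.
ε ∈ L(D↑) — L = ∅.


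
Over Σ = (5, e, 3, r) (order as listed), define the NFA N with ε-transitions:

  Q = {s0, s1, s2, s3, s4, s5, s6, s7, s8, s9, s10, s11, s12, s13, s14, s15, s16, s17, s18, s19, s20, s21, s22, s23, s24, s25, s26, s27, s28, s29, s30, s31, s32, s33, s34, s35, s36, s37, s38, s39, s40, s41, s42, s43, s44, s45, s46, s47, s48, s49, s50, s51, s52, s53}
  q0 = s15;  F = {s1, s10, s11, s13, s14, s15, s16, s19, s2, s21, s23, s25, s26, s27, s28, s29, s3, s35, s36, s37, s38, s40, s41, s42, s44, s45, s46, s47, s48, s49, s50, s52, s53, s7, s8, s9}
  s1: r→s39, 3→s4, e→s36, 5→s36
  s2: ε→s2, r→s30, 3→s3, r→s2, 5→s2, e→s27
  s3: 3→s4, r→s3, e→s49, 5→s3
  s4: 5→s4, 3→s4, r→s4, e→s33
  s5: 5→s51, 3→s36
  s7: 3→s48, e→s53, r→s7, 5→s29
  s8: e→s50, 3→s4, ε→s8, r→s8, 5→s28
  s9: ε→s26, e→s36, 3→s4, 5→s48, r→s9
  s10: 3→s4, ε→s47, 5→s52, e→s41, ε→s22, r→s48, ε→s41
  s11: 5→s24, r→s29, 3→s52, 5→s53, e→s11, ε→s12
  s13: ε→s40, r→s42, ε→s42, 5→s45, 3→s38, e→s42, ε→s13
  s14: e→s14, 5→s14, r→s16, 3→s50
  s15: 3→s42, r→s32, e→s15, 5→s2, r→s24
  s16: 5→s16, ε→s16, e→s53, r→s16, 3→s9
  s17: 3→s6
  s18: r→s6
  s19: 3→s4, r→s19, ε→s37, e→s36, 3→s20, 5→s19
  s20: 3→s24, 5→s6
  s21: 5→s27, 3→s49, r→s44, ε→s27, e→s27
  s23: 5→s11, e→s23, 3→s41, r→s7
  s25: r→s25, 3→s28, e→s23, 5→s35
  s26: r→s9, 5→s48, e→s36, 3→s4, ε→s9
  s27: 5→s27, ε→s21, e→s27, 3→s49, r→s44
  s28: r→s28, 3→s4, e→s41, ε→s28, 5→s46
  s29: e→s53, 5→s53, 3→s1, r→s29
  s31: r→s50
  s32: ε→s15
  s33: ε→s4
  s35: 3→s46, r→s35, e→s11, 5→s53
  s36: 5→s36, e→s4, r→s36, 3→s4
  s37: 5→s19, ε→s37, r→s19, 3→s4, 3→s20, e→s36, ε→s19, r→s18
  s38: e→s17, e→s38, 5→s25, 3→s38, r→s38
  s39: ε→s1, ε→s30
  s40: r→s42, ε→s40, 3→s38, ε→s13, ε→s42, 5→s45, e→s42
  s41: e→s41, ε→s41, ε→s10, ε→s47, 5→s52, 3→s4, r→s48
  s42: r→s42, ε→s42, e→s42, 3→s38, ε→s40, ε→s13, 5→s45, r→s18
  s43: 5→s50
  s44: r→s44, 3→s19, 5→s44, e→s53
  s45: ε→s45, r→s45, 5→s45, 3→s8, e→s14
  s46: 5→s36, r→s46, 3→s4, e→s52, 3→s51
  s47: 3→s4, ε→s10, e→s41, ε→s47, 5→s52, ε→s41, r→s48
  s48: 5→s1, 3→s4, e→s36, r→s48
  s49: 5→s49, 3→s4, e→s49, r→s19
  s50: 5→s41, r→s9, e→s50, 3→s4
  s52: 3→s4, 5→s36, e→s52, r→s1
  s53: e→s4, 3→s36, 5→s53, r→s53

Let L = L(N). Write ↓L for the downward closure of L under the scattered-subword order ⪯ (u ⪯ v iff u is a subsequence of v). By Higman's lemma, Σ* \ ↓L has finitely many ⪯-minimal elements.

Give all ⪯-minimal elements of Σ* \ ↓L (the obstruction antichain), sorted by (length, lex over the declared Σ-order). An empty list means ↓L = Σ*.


|Q|=54, |F|=36, |δ|=200 (35 ε).
min D↑ (30 st, q0=0, F={9}): 0:5→1,e→0,3→2,r→0 1:5→1,e→3,3→4,r→1 2:5→5,e→2,3→6,r→2 3:5→3,e→3,3→7,r→8 4:5→4,e→7,3→9,r→4 5:5→5,e→10,3→11,r→5 6:5→12,e→6,3→6,r→6 7:5→7,e→7,3→9,r→13 8:5→8,e→14,3→13,r→8 9:5→9,e→9,3→9,r→9 10:5→10,e→10,3→15,r→16 11:5→17,e→15,3→9,r→11 12:5→18,e→19,3→17,r→12 13:5→13,e→20,3→9,r→13 14:5→14,e→9,3→20,r→14 15:5→21,e→15,3→9,r→22 16:5→16,e→14,3→22,r→16 17:5→23,e→21,3→9,r→17 18:5→14,e→24,3→23,r→18 19:5→24,e→19,3→21,r→25 20:5→20,e→9,3→9,r→20 21:5→26,e→21,3→9,r→27 22:5→27,e→20,3→9,r→22 23:5→20,e→26,3→9,r→23 24:5→14,e→24,3→26,r→28 25:5→28,e→14,3→27,r→25 26:5→20,e→26,3→9,r→29 27:5→29,e→20,3→9,r→27 28:5→14,e→14,3→29,r→28 29:5→20,e→20,3→9,r→29 [Hopcroft].
'533': run [49, 42, 27, 6] end={s20,s24,s33,s4,s51,s6} rej; 3/3 del acc.
'5eree': N↓-sim [49, 42, 33, 20, 4, 2] end={s33,s4} — reject; 5/5 del acc.
'33555e': |S_i|=[49, 43, 32, 25, 15, 5, 2] end={s33,s4} ∉↓L; 6/6 single-dels accept.
3 obstructions.

min(Σ*\↓L) = [533, 5eree, 33555e].


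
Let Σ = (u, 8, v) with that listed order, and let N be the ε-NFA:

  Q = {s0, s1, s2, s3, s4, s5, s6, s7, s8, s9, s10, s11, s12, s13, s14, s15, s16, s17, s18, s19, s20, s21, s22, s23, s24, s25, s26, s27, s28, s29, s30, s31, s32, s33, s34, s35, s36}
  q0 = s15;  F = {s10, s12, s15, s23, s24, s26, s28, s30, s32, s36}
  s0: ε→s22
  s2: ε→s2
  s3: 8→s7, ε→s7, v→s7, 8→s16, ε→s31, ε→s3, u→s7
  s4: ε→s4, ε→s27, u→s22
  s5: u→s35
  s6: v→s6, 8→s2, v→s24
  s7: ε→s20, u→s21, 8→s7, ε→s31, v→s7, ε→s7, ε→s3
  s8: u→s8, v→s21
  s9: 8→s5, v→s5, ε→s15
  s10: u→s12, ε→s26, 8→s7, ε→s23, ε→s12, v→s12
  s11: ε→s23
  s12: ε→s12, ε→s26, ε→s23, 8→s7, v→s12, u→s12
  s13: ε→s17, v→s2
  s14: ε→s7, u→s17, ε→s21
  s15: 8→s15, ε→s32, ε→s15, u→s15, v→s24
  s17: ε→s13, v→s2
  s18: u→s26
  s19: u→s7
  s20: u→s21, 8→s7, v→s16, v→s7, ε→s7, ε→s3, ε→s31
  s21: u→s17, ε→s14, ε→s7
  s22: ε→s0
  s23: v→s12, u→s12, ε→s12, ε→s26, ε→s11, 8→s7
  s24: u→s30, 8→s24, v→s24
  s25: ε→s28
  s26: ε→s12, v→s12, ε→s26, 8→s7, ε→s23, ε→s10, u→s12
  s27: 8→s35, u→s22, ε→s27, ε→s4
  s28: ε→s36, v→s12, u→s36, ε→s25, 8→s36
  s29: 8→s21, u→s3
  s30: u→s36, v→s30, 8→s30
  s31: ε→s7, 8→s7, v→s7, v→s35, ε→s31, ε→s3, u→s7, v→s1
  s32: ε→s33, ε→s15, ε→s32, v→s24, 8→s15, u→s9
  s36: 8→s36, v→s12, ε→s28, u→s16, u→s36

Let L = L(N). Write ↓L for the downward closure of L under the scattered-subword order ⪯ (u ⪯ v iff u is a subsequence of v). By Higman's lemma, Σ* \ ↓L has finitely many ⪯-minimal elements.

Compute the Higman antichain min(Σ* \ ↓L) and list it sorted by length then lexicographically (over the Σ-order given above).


Antichain: [vuuv8].

|Q|=37, |F|=10, |δ|=116 (50 ε).
min D↑ (6 st, q0=0, F={5}): 0:u→0,8→0,v→1 1:u→2,8→1,v→1 2:u→3,8→2,v→2 3:u→3,8→3,v→4 4:u→4,8→5,v→4 5:u→5,8→5,v→5 (ε-aug+det+¬).
'vuuv8': N↓-sim [27, 23, 21, 20, 17, 12] end={s1,s13,s14,s16,s17,s2,s20,s21,s3,s31,s35,s7} ∉↓L; 5/5 del acc.
1 words, ⪯-incomp.


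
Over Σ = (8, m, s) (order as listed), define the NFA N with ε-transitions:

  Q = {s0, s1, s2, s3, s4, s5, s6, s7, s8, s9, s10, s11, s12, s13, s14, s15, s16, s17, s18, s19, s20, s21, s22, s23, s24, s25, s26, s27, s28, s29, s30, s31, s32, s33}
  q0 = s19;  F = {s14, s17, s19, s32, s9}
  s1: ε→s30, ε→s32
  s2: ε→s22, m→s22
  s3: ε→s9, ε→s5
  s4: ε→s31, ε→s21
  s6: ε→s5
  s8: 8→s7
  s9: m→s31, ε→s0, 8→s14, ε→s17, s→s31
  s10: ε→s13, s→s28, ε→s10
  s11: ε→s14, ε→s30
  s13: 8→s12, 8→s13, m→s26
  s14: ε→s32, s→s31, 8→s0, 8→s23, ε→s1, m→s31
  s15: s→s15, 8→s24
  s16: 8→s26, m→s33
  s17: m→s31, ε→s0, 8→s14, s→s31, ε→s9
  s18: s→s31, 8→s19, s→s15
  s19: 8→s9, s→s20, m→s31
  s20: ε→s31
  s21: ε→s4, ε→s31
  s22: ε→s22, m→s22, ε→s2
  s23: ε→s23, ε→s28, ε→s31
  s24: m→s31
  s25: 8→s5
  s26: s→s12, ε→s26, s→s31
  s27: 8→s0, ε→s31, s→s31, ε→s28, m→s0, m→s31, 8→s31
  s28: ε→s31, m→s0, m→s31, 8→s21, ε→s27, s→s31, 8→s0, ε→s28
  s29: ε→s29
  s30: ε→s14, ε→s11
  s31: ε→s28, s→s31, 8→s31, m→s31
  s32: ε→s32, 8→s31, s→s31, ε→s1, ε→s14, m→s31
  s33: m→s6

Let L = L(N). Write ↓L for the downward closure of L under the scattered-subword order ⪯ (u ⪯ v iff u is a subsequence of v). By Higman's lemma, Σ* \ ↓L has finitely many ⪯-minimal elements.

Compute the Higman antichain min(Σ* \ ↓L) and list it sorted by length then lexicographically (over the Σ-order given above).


|Q|=34, |F|=5, |δ|=87 (39 ε).
min D↑ (4 st, q0=0, F={2}): 0:8→1,m→2,s→2 1:8→3,m→2,s→2 2:8→2,m→2,s→2 3:8→2,m→2,s→2 [Hopcroft].
'm': N↓-sim [16, 6] end={s0,s21,s27,s28,s31,s4} — reject; 1/1 del acc.
's': run [16, 7] end={s0,s20,s21,s27,s28,s31,s4} ∉↓L; 1/1 del acc.
'888': run [16, 14, 12, 7] end={s0,s21,s23,s27,s28,s31,s4} ∉↓L; 3/3 del acc.
3 obstructions.

Antichain: [m, s, 888].


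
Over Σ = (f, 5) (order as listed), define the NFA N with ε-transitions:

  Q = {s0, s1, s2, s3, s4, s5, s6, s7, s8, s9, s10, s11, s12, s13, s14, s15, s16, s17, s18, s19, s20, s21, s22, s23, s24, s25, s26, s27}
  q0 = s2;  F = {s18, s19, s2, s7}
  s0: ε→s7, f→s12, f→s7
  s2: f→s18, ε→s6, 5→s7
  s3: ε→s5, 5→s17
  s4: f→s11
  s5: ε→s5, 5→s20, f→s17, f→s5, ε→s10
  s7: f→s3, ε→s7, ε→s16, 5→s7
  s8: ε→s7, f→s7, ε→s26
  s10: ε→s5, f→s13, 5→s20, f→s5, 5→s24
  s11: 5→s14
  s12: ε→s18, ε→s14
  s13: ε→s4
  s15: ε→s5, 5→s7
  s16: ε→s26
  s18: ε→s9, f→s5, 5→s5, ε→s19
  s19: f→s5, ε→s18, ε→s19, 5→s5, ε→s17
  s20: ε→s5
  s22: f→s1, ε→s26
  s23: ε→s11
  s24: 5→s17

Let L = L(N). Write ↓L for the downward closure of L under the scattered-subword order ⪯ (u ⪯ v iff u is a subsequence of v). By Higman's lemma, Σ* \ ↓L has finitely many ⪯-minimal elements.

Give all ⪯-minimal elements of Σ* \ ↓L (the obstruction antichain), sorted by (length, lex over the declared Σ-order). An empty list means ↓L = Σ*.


min(Σ*\↓L) = [ff, f5, 5f].

|Q|=28, |F|=4, |δ|=47 (23 ε).
min D↑ (4 st, q0=0, F={3}): 0:f→1,5→2 1:f→3,5→3 2:f→3,5→2 3:f→3,5→3 [Hopcroft].
'ff': N↓-sim [18, 13, 9] end={s10,s11,s13,s14,s17,s20,s24,s4,s5} ∉↓L; 2/2 deletions ∈↓L.
'f5': run [18, 13, 9] end={s10,s11,s13,s14,s17,s20,s24,s4,s5} ∉↓L; 2/2 single-dels accept.
'5f': |S_i|=[18, 13, 10] end={s10,s11,s13,s14,s17,s20,s24,s3,s4,s5} ∉↓L; 2/2 del acc.
3 minimals (antichain).


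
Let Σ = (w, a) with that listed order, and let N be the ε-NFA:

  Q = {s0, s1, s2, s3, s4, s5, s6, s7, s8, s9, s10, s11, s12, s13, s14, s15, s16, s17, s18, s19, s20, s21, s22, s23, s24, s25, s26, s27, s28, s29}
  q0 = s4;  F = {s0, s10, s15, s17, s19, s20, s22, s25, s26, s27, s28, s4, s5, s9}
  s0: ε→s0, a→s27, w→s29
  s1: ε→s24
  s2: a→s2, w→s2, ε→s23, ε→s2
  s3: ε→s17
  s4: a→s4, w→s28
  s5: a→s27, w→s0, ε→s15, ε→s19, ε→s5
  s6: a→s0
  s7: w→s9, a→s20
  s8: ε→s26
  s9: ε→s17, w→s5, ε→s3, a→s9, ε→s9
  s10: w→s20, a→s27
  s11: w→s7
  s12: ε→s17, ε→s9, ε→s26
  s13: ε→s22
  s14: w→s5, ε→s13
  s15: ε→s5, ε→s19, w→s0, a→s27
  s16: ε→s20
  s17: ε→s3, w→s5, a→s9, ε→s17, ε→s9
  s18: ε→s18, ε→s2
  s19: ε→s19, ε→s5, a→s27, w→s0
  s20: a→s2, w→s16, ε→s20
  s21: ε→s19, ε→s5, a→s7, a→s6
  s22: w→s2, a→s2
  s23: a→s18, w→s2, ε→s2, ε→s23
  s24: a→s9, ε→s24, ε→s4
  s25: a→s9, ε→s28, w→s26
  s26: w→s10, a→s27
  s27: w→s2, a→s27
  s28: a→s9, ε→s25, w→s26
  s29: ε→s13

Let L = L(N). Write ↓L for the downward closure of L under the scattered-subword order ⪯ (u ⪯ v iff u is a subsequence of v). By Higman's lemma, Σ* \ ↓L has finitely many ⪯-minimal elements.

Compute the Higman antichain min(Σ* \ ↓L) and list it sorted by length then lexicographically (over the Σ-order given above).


|Q|=30, |F|=14, |δ|=77 (37 ε).
min D↑ (11 st, q0=0, F={8}): 0:w→1,a→0 1:w→2,a→3 2:w→4,a→5 3:w→6,a→3 4:w→7,a→5 5:w→8,a→5 6:w→9,a→5 7:w→7,a→8 8:w→8,a→8 9:w→10,a→5 10:w→8,a→8.
'wwaw': N↓-sim [21, 20, 15, 4, 3] end={s18,s2,s23} ∉↓L; 4/4 single-dels accept.
'wwwwa': |S_i|=[21, 20, 15, 11, 8, 3] end={s18,s2,s23} ∉↓L; 5/5 single-dels accept.
'wawwww': N↓-sim [21, 20, 14, 11, 8, 6, 3] end={s18,s2,s23} rej; 6/6 deletions ∈↓L.
3 obstructions.

Antichain: [wwaw, wwwwa, wawwww].


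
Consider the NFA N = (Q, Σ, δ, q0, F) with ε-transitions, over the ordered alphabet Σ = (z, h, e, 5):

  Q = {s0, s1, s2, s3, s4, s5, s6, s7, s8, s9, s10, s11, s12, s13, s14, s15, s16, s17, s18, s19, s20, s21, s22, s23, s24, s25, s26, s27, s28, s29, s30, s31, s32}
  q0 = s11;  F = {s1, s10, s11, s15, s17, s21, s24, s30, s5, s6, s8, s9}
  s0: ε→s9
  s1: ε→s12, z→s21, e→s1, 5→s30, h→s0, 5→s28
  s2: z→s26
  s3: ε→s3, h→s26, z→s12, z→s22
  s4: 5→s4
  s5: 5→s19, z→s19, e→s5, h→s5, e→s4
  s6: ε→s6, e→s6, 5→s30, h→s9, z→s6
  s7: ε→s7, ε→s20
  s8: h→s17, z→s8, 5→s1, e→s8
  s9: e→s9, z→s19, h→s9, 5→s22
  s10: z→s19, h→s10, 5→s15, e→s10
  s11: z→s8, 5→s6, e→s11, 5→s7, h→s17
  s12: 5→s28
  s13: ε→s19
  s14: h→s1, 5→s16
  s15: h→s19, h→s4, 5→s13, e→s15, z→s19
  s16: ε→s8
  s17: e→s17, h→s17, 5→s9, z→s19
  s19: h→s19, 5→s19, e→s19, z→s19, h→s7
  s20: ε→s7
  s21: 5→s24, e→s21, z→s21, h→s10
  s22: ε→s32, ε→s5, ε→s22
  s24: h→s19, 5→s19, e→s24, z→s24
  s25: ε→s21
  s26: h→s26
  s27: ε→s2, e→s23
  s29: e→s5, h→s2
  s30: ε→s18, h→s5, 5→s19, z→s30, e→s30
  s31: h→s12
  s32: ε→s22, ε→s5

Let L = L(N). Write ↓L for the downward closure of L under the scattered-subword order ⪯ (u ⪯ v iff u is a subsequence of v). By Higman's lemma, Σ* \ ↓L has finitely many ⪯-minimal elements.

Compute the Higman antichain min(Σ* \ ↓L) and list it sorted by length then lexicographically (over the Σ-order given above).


Antichain: [hz, 555, z5z5h].

|Q|=33, |F|=12, |δ|=87 (17 ε).
min D↑ (13 st, q0=0, F={5}): 0:z→1,h→2,e→0,5→3 1:z→1,h→2,e→1,5→4 2:z→5,h→2,e→2,5→6 3:z→3,h→6,e→3,5→7 4:z→8,h→6,e→4,5→7 5:z→5,h→5,e→5,5→5 6:z→5,h→6,e→6,5→9 7:z→7,h→9,e→7,5→5 8:z→8,h→10,e→8,5→11 9:z→5,h→9,e→9,5→5 10:z→5,h→10,e→10,5→12 11:z→11,h→5,e→11,5→5 12:z→5,h→5,e→12,5→5.
'hz': |S_i|=[23, 13, 3] end={s19,s20,s7} rej; 2/2 deletions ∈↓L.
'555': |S_i|=[23, 20, 13, 5] end={s13,s19,s20,s4,s7} ∉↓L; 3/3 deletions ∈↓L.
'z5z5h': N↓-sim [23, 22, 19, 12, 7, 4] end={s19,s20,s4,s7} — reject; 5/5 del acc.
3 minimals (antichain).


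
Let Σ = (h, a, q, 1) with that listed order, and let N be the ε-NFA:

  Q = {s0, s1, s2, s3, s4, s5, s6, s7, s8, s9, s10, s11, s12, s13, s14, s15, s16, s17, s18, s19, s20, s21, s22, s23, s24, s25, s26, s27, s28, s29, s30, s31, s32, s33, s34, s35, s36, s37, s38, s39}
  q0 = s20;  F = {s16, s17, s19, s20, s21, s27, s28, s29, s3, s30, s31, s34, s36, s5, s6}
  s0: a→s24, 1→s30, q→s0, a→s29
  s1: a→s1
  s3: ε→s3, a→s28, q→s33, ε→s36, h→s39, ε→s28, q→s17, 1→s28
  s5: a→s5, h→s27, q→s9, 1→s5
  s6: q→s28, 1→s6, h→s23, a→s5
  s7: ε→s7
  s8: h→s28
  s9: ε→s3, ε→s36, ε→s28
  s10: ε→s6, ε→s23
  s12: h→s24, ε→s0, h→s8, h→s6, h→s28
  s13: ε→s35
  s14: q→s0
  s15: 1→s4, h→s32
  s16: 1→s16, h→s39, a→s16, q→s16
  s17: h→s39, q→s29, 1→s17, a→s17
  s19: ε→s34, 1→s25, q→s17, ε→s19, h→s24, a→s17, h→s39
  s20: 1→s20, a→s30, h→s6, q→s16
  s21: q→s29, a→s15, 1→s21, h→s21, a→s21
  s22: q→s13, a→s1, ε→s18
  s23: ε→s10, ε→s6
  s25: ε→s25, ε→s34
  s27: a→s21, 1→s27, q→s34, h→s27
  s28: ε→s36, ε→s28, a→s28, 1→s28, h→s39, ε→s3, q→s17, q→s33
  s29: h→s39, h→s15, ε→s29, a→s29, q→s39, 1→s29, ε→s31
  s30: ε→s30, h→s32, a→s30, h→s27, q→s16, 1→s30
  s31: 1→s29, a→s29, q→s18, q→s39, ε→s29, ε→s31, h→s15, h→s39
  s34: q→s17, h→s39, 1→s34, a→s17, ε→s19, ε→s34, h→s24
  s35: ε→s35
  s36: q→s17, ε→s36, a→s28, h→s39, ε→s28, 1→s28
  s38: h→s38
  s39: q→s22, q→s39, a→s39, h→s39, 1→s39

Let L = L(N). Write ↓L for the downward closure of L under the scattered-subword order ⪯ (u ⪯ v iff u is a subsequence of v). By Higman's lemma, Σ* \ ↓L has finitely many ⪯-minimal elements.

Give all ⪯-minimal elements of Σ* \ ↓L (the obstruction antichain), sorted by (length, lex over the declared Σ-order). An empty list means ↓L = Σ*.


A = [qh, hqqqq, ahaqq].

|Q|=40, |F|=15, |δ|=121 (31 ε).
min D↑ (12 st, q0=0, F={7}): 0:h→1,a→2,q→3,1→0 1:h→1,a→4,q→5,1→1 2:h→6,a→2,q→3,1→2 3:h→7,a→3,q→3,1→3 4:h→6,a→4,q→5,1→4 5:h→7,a→5,q→8,1→5 6:h→6,a→9,q→10,1→6 7:h→7,a→7,q→7,1→7 8:h→7,a→8,q→11,1→8 9:h→9,a→9,q→11,1→9 10:h→7,a→8,q→8,1→10 11:h→7,a→11,q→7,1→11.
'qh': N↓-sim [30, 22, 10] end={s1,s13,s15,s18,s22,s24,s32,s35,s39,s4} ∉↓L; 2/2 del acc.
'hqqqq': run [30, 27, 21, 13, 11, 6] end={s1,s13,s18,s22,s35,s39} ∉↓L; 5/5 single-dels accept.
'ahaqq': run [30, 26, 18, 13, 11, 6] end={s1,s13,s18,s22,s35,s39} ∉↓L; 5/5 deletions ∈↓L.
3 words, ⪯-incomp.


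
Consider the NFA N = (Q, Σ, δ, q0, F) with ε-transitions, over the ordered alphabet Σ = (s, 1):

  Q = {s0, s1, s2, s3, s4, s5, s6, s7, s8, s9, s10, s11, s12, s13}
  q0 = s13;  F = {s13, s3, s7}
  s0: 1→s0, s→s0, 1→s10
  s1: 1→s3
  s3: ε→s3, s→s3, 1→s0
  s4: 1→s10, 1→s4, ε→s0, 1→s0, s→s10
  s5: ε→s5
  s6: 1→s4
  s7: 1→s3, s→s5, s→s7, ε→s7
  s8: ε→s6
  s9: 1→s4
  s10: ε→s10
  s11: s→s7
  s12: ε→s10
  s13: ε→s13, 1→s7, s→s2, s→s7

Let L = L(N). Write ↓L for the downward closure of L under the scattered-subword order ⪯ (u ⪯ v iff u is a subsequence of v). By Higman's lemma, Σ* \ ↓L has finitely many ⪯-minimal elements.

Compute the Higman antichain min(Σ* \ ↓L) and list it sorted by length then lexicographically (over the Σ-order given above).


min(Σ*\↓L) = [s11, 111].

|Q|=14, |F|=3, |δ|=27 (8 ε).
min D↑ (4 st, q0=0, F={3}): 0:s→1,1→1 1:s→1,1→2 2:s→2,1→3 3:s→3,1→3.
's11': N↓-sim [7, 6, 3, 2] end={s0,s10} ∉↓L; 3/3 deletions ∈↓L.
'111': |S_i|=[7, 5, 3, 2] end={s0,s10} rej; 3/3 del acc.
2 obstructions.


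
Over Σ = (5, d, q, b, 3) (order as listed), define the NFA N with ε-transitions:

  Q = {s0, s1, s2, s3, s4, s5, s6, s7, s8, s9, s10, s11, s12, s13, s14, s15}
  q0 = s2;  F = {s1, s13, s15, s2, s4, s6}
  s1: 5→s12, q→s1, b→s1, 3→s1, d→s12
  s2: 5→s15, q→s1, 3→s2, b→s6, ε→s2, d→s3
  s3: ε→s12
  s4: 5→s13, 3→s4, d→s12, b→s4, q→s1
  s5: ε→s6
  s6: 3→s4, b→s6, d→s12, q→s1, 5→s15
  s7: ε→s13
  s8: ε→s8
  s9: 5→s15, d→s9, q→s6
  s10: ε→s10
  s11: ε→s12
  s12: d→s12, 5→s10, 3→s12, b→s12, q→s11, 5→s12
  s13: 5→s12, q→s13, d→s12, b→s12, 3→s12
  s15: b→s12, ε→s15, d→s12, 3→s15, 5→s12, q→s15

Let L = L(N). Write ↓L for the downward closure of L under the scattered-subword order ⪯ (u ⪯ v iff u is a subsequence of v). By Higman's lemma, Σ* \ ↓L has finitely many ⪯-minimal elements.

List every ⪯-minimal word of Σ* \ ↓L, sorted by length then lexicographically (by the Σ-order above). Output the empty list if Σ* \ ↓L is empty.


|Q|=16, |F|=6, |δ|=47 (8 ε).
min D↑ (7 st, q0=0, F={2}): 0:5→1,d→2,q→3,b→4,3→0 1:5→2,d→2,q→1,b→2,3→1 2:5→2,d→2,q→2,b→2,3→2 3:5→2,d→2,q→3,b→3,3→3 4:5→1,d→2,q→3,b→4,3→5 5:5→6,d→2,q→3,b→5,3→5 6:5→2,d→2,q→6,b→2,3→2 [Hopcroft].
'd': run [10, 4] end={s10,s11,s12,s3} rej; 1/1 deletions ∈↓L.
'55': |S_i|=[10, 5, 3] end={s10,s11,s12} — reject; 2/2 del acc.
'5b': N↓-sim [10, 5, 3] end={s10,s11,s12} — reject; 2/2 single-dels accept.
'q5': run [10, 6, 3] end={s10,s11,s12} — reject; 2/2 single-dels accept.
'b353': run [10, 8, 7, 4, 3] end={s10,s11,s12} ∉↓L; 4/4 deletions ∈↓L.
5 obstructions.

min(Σ*\↓L) = [d, 55, 5b, q5, b353].


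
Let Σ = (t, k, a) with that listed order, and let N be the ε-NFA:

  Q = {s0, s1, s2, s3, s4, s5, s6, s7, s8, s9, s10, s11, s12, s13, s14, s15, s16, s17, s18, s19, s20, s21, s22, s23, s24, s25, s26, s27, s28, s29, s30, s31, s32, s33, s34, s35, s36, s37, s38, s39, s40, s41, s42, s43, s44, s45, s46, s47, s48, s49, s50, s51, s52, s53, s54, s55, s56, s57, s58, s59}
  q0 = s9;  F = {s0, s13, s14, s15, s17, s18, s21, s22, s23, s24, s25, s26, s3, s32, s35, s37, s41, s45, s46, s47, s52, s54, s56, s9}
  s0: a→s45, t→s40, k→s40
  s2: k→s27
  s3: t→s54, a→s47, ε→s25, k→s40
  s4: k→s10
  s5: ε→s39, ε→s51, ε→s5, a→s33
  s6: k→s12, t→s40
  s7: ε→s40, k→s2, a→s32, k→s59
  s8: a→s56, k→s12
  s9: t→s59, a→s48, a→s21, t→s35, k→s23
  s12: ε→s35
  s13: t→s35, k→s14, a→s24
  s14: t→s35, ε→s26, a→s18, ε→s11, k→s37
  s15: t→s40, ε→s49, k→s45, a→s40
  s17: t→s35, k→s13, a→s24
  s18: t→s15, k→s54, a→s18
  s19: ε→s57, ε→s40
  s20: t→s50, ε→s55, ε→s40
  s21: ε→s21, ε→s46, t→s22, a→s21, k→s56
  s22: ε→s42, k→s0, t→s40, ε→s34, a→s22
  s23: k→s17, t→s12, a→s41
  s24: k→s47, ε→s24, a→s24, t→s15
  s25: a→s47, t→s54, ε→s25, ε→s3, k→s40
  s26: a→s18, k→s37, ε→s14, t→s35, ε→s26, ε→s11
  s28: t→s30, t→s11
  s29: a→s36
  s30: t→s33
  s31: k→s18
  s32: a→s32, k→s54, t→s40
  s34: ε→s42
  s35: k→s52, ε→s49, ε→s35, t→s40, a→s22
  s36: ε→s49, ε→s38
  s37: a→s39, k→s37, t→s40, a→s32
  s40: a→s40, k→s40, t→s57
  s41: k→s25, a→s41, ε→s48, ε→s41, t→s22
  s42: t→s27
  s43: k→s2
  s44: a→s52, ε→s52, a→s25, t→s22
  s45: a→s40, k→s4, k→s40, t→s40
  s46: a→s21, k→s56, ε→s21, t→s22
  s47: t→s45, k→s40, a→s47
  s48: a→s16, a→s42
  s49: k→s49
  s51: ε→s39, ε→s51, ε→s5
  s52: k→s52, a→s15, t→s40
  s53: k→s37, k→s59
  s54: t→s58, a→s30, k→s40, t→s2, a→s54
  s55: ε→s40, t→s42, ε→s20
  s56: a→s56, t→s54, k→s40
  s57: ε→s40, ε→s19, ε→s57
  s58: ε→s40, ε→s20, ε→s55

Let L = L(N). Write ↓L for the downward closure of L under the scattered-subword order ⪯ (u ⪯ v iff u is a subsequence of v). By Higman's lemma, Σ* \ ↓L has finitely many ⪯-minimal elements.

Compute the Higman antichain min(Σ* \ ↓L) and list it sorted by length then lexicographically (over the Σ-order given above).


|Q|=60, |F|=24, |δ|=151 (43 ε).
min D↑ (22 st, q0=0, F={4}): 0:t→1,k→2,a→3 1:t→4,k→5,a→6 2:t→1,k→7,a→8 3:t→6,k→9,a→3 4:t→4,k→4,a→4 5:t→4,k→5,a→10 6:t→4,k→11,a→6 7:t→1,k→12,a→13 8:t→6,k→14,a→8 9:t→15,k→4,a→9 10:t→4,k→16,a→4 11:t→4,k→4,a→16 12:t→1,k→17,a→13 13:t→10,k→18,a→13 14:t→15,k→4,a→18 15:t→4,k→4,a→15 16:t→4,k→4,a→4 17:t→1,k→19,a→20 18:t→16,k→4,a→18 19:t→4,k→19,a→21 20:t→10,k→15,a→20 21:t→4,k→15,a→21 [Hopcroft].
'tt': |S_i|=[46, 25, 11] end={s19,s2,s20,s27,s33,s40,s42,s50,s55,s57,s58} ∉↓L; 2/2 deletions ∈↓L.
'akk': run [46, 34, 22, 7] end={s10,s19,s27,s4,s40,s49,s57} ∉↓L; 3/3 deletions ∈↓L.
'tkaa': |S_i|=[46, 25, 11, 8, 3] end={s19,s40,s57} rej; 4/4 single-dels accept.
'kkata': |S_i|=[46, 42, 36, 26, 16, 3] end={s19,s40,s57} rej; 5/5 single-dels accept.
'kkkkkt': run [46, 42, 36, 33, 31, 23, 11] end={s19,s2,s20,s27,s33,s40,s42,s50,s55,s57,s58} — reject; 6/6 deletions ∈↓L.
5 obstructions.

min(Σ*\↓L) = [tt, akk, tkaa, kkata, kkkkkt].


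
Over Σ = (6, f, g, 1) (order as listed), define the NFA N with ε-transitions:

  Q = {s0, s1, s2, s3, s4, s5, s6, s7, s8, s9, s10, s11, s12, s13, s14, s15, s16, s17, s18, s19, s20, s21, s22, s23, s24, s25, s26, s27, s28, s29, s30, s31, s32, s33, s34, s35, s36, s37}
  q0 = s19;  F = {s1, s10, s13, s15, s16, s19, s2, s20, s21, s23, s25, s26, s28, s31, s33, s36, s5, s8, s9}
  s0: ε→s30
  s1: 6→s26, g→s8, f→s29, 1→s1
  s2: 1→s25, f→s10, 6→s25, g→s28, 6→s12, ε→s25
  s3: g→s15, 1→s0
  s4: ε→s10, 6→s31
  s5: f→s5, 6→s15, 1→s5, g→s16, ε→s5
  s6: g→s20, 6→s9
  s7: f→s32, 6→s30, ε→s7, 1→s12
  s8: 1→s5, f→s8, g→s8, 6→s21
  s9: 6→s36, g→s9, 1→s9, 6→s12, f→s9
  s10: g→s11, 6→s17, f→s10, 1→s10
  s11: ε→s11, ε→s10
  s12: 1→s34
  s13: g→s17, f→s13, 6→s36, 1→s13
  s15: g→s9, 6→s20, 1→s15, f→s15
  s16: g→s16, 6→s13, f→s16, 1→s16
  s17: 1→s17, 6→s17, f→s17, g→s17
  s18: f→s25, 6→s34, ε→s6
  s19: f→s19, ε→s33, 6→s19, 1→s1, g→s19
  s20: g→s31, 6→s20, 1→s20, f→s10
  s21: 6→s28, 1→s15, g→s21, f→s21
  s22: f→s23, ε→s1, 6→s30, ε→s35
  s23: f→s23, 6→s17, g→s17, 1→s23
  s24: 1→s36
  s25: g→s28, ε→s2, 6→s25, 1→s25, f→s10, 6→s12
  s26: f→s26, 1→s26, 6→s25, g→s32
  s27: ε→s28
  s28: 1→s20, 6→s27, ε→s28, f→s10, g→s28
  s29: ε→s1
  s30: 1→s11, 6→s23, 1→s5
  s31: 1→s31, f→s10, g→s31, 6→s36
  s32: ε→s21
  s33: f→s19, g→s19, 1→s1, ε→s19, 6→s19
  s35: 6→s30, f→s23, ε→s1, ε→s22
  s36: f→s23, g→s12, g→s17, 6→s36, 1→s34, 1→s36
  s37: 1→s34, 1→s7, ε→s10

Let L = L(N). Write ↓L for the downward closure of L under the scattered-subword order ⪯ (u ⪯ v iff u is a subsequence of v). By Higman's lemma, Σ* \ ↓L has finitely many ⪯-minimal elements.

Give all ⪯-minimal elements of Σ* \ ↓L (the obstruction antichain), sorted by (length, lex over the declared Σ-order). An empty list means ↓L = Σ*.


Antichain: [166f6, 1g1g6g].

|Q|=38, |F|=19, |δ|=126 (20 ε).
min D↑ (18 st, q0=0, F={11}): 0:6→0,f→0,g→0,1→1 1:6→2,f→1,g→3,1→1 2:6→4,f→2,g→5,1→2 3:6→5,f→3,g→3,1→6 4:6→4,f→7,g→8,1→4 5:6→8,f→5,g→5,1→9 6:6→9,f→6,g→10,1→6 7:6→11,f→7,g→7,1→7 8:6→8,f→7,g→8,1→12 9:6→12,f→9,g→13,1→9 10:6→14,f→10,g→10,1→10 11:6→11,f→11,g→11,1→11 12:6→12,f→7,g→15,1→12 13:6→16,f→13,g→13,1→13 14:6→16,f→14,g→11,1→14 15:6→16,f→7,g→15,1→15 16:6→16,f→17,g→11,1→16 17:6→11,f→17,g→11,1→17 (ε-aug+det+¬).
'166f6': N↓-sim [26, 24, 19, 13, 4, 1] end={s17} — reject; 5/5 single-dels accept.
'1g1g6g': run [26, 24, 19, 14, 11, 6, 3] end={s12,s17,s34} — reject; 6/6 deletions ∈↓L.
2 words, ⪯-incomp.


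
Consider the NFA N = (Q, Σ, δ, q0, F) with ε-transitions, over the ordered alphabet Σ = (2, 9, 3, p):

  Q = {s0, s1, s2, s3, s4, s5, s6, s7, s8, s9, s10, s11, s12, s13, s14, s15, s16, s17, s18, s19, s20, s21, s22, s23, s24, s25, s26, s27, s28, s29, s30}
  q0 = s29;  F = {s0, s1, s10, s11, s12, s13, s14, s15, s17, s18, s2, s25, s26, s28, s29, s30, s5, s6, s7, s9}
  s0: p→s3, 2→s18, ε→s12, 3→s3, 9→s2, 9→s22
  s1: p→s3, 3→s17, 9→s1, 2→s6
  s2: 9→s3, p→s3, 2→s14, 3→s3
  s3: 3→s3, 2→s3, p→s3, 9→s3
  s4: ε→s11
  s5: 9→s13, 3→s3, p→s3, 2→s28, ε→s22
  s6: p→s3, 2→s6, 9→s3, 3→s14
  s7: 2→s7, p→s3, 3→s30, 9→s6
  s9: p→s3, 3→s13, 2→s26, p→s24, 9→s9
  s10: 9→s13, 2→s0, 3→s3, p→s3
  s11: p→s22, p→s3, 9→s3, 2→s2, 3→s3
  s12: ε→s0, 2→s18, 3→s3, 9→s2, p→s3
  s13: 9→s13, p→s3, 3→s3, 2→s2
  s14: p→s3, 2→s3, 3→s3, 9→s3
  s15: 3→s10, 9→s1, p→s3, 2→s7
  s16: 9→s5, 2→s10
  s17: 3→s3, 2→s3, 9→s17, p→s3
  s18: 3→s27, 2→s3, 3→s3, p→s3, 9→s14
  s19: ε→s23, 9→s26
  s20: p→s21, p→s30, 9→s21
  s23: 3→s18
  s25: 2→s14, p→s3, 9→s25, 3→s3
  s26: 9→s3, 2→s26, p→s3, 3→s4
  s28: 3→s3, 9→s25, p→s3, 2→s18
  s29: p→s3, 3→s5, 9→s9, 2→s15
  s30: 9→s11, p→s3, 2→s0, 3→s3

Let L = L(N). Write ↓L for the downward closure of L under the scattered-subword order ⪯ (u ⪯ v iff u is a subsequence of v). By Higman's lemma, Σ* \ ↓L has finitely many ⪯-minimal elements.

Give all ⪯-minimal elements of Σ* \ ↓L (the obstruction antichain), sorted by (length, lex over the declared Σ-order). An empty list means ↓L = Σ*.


|Q|=31, |F|=20, |δ|=100 (5 ε).
min D↑ (20 st, q0=0, F={4}): 0:2→1,9→2,3→3,p→4 1:2→5,9→6,3→7,p→4 2:2→8,9→2,3→9,p→4 3:2→10,9→9,3→4,p→4 4:2→4,9→4,3→4,p→4 5:2→5,9→11,3→12,p→4 6:2→11,9→6,3→13,p→4 7:2→14,9→9,3→4,p→4 8:2→8,9→4,3→15,p→4 9:2→16,9→9,3→4,p→4 10:2→17,9→18,3→4,p→4 11:2→11,9→4,3→19,p→4 12:2→14,9→15,3→4,p→4 13:2→4,9→13,3→4,p→4 14:2→17,9→16,3→4,p→4 15:2→16,9→4,3→4,p→4 16:2→19,9→4,3→4,p→4 17:2→4,9→19,3→4,p→4 18:2→19,9→18,3→4,p→4 19:2→4,9→4,3→4,p→4 [Hopcroft].
'p': |S_i|=[25, 3] end={s22,s24,s3} — reject; 1/1 del acc.
'33': N↓-sim [25, 17, 2] end={s27,s3} rej; 2/2 deletions ∈↓L.
'929': N↓-sim [25, 14, 8, 1] end={s3} ∉↓L; 3/3 single-dels accept.
'2299': |S_i|=[25, 21, 14, 6, 1] end={s3} — reject; 4/4 single-dels accept.
'2932': |S_i|=[25, 21, 10, 3, 1] end={s3} ∉↓L; 4/4 single-dels accept.
'3222': |S_i|=[25, 17, 10, 4, 1] end={s3} — reject; 4/4 single-dels accept.
6 minimals (antichain).

A = [p, 33, 929, 2299, 2932, 3222].


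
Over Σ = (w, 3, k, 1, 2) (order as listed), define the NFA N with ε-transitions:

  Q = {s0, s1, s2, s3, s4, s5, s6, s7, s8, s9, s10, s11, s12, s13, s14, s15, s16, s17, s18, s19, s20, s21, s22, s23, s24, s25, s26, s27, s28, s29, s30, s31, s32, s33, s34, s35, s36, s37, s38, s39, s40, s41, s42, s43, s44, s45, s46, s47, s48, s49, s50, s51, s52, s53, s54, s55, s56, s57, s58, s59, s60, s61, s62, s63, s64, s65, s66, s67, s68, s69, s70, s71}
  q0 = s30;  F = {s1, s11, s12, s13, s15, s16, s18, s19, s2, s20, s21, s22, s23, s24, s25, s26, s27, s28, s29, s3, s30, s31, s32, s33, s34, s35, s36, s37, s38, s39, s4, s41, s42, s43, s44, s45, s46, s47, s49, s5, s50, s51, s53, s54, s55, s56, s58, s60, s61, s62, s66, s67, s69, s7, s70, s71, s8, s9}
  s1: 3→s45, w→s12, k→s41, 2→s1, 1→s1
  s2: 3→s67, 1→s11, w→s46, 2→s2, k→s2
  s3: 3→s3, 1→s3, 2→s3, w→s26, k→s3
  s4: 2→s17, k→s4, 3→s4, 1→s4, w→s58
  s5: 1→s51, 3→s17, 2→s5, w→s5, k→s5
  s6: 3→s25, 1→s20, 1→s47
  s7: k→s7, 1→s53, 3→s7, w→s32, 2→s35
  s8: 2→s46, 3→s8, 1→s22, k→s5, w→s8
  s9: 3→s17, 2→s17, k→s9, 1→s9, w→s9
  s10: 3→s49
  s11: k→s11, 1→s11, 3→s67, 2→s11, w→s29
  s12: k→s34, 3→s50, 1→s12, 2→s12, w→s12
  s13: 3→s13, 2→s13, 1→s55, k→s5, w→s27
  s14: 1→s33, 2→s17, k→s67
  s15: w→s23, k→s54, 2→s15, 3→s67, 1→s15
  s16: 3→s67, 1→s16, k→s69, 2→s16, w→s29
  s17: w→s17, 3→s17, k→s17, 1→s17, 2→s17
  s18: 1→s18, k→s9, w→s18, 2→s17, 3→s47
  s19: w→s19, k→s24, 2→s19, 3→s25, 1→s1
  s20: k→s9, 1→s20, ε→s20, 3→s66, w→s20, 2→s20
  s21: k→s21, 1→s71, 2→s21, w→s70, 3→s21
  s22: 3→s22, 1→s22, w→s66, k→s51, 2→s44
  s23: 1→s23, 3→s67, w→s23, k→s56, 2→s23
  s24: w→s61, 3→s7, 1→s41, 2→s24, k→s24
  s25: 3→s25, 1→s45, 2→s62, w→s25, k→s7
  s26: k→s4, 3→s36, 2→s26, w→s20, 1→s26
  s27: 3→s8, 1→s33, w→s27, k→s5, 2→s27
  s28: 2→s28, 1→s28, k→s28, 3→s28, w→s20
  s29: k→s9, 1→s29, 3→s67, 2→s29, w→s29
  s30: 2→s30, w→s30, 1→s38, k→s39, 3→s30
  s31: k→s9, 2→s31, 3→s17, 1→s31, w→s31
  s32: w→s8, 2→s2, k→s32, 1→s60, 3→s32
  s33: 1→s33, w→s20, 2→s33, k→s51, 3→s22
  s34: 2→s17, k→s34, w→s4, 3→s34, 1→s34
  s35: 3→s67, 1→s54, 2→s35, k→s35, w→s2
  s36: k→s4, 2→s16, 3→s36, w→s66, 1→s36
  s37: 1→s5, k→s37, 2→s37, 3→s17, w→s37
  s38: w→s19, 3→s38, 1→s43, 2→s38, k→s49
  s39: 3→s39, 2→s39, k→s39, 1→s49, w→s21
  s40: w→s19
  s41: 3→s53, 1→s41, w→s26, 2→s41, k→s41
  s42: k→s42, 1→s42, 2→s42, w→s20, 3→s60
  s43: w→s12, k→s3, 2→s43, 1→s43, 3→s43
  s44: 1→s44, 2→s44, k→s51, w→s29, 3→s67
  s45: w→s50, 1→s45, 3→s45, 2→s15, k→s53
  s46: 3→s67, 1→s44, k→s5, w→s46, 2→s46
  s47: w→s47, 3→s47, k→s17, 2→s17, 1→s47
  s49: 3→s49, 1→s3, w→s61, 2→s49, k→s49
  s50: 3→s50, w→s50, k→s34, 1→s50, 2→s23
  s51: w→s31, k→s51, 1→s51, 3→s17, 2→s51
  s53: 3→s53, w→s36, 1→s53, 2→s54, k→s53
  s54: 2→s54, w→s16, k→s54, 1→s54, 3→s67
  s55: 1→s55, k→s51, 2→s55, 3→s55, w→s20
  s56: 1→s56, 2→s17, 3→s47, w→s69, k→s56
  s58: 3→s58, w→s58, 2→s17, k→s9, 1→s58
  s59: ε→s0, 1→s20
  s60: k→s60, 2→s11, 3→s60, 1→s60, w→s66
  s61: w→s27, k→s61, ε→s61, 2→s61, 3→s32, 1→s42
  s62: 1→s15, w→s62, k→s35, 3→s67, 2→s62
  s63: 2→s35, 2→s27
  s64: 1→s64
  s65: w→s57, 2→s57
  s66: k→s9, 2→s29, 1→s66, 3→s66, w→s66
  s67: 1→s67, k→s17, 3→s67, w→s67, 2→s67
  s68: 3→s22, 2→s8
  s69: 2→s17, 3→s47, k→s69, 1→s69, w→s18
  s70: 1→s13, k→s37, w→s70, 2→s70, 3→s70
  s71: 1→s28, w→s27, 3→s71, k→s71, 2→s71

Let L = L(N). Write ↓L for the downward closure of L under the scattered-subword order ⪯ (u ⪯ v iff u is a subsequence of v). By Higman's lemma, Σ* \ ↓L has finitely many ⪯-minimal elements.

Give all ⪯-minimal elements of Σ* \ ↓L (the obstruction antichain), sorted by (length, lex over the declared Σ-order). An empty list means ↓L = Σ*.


|Q|=72, |F|=58, |δ|=314 (3 ε).
min D↑ (59 st, q0=0, F={28}): 0:w→0,3→0,k→1,1→2,2→0 1:w→3,3→1,k→1,1→4,2→1 2:w→5,3→2,k→4,1→6,2→2 3:w→7,3→3,k→3,1→8,2→3 4:w→9,3→4,k→4,1→10,2→4 5:w→5,3→11,k→12,1→13,2→5 6:w→14,3→6,k→10,1→6,2→6 7:w→7,3→7,k→15,1→16,2→7 8:w→17,3→8,k→8,1→18,2→8 9:w→17,3→19,k→9,1→20,2→9 10:w→21,3→10,k→10,1→10,2→10 11:w→11,3→11,k→22,1→23,2→24 12:w→9,3→22,k→12,1→25,2→12 13:w→14,3→23,k→25,1→13,2→13 14:w→14,3→26,k→27,1→14,2→14 15:w→15,3→28,k→15,1→29,2→15 16:w→17,3→16,k→29,1→30,2→16 17:w→17,3→31,k→29,1→32,2→17 18:w→33,3→18,k→18,1→18,2→18 19:w→31,3→19,k→19,1→34,2→35 20:w→33,3→34,k→20,1→20,2→20 21:w→33,3→36,k→37,1→21,2→21 22:w→19,3→22,k→22,1→38,2→39 23:w→26,3→23,k→38,1→23,2→40 24:w→24,3→41,k→39,1→40,2→24 25:w→21,3→38,k→25,1→25,2→25 26:w→26,3→26,k→27,1→26,2→42 27:w→37,3→27,k→27,1→27,2→28 28:w→28,3→28,k→28,1→28,2→28 29:w→29,3→28,k→29,1→43,2→29 30:w→33,3→30,k→43,1→30,2→30 31:w→31,3→31,k→29,1→44,2→45 32:w→33,3→44,k→43,1→32,2→32 33:w→33,3→46,k→47,1→33,2→33 34:w→46,3→34,k→34,1→34,2→48 35:w→45,3→41,k→35,1→48,2→35 36:w→46,3→36,k→37,1→36,2→49 37:w→50,3→37,k→37,1→37,2→28 38:w→36,3→38,k→38,1→38,2→51 39:w→35,3→41,k→39,1→51,2→39 40:w→42,3→41,k→51,1→40,2→40 41:w→41,3→41,k→28,1→41,2→41 42:w→42,3→41,k→52,1→42,2→42 43:w→53,3→28,k→43,1→43,2→43 44:w→46,3→44,k→43,1→44,2→54 45:w→45,3→41,k→29,1→54,2→45 46:w→46,3→46,k→47,1→46,2→55 47:w→47,3→28,k→47,1→47,2→28 48:w→55,3→41,k→48,1→48,2→48 49:w→55,3→41,k→56,1→49,2→49 50:w→50,3→50,k→47,1→50,2→28 51:w→49,3→41,k→51,1→51,2→51 52:w→56,3→57,k→52,1→52,2→28 53:w→53,3→28,k→47,1→53,2→53 54:w→55,3→41,k→43,1→54,2→54 55:w→55,3→41,k→47,1→55,2→55 56:w→58,3→57,k→56,1→56,2→28 57:w→57,3→57,k→28,1→57,2→28 58:w→58,3→57,k→47,1→58,2→28.
'kwwk3': N↓-sim [59, 47, 36, 22, 6, 1] end={s17} rej; 5/5 deletions ∈↓L.
'11wk2': run [59, 54, 37, 20, 9, 1] end={s17} ∉↓L; 5/5 single-dels accept.
'1w323k': |S_i|=[59, 54, 46, 35, 21, 3, 1] end={s17} ∉↓L; 6/6 deletions ∈↓L.
3 minimals (antichain).

min(Σ*\↓L) = [kwwk3, 11wk2, 1w323k].
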